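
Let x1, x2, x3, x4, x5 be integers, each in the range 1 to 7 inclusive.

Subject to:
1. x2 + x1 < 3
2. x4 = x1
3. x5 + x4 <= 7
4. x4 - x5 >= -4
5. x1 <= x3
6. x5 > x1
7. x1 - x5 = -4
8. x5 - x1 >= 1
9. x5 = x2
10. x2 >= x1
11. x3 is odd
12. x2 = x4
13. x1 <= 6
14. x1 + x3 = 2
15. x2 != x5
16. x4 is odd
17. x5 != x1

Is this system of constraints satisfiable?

Unsatisfiable

From constraints 2, 9, and 12, x5 = x2 = x4 = x1, so x5 = x1. But constraint 17 says x5 ≠ x1. Contradiction.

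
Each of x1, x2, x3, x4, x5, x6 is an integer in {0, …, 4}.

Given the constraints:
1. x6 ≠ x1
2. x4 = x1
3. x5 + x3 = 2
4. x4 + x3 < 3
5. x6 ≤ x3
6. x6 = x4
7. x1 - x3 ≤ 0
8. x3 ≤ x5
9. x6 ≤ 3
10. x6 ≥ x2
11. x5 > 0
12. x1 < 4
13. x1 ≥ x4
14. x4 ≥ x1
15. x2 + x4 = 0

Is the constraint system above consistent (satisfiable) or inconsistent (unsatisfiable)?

Unsatisfiable

From constraints 2 and 6, x6 = x4 = x1, so x6 = x1. But constraint 1 says x6 ≠ x1. Contradiction.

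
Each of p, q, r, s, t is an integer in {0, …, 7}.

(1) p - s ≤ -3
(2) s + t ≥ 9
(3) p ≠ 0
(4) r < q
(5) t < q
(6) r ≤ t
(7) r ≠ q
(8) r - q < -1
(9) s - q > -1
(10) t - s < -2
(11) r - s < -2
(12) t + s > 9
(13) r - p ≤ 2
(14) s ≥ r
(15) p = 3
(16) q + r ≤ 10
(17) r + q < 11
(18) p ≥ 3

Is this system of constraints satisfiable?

Satisfiable

Setting (p, q, r, s, t) = (3, 7, 3, 7, 3) satisfies everything: constraint 1: p - s = -4; constraint 2: s + t = 10, and the others follow.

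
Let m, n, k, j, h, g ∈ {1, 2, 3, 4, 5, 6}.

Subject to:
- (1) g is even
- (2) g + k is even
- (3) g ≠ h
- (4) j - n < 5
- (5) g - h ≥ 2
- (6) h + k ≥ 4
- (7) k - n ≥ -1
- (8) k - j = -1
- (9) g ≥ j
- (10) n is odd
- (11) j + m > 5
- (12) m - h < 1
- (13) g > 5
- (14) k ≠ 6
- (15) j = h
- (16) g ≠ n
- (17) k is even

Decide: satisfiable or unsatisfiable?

One satisfying assignment is m = 3, n = 1, k = 2, j = 3, h = 3, g = 6.
For the less obvious constraints — constraint 4: j - n = 2; constraint 5: g - h = 3; constraint 6: h + k = 5 — and the others hold by inspection.

Satisfiable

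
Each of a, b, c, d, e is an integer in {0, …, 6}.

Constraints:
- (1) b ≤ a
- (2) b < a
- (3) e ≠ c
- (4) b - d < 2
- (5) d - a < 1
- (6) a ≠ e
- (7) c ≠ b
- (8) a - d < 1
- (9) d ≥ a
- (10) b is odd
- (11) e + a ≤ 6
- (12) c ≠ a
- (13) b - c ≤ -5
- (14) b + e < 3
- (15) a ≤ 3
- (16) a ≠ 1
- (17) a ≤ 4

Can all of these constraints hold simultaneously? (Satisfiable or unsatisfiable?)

Setting (a, b, c, d, e) = (2, 1, 6, 2, 1) satisfies everything: constraint 4: b - d = -1; constraint 5: d - a = 0; constraint 8: a - d = 0, and the others follow.

Satisfiable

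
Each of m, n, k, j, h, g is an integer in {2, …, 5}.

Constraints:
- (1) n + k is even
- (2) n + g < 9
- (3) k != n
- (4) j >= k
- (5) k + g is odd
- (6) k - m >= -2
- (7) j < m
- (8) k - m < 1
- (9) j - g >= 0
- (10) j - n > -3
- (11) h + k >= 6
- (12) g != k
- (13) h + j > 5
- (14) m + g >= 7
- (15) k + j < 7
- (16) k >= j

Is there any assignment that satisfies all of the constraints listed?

Satisfiable

Take m = 5, n = 5, k = 3, j = 3, h = 5, g = 2. Then constraint 2: n + g = 7; constraint 6: k - m = -2, and every other listed constraint is also met.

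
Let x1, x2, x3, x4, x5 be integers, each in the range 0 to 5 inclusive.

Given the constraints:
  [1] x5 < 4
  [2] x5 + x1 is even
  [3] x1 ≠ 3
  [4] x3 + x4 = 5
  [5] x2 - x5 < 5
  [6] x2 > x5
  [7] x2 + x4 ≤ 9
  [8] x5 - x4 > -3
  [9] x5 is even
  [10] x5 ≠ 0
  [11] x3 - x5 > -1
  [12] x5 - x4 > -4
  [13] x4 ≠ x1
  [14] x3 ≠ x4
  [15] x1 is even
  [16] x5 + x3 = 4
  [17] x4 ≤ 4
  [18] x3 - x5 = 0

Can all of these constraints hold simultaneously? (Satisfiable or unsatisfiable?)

Satisfiable

Setting (x1, x2, x3, x4, x5) = (2, 4, 2, 3, 2) satisfies everything: constraint 4: x3 + x4 = 5; constraint 5: x2 - x5 = 2; constraint 7: x2 + x4 = 7, and the others follow.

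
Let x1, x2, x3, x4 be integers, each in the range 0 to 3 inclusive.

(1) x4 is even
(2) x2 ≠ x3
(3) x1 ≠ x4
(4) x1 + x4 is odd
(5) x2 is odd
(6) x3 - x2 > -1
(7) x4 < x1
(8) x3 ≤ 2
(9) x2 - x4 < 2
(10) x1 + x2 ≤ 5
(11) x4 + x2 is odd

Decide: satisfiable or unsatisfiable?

Try x1 = 1, x2 = 1, x3 = 2, x4 = 0.
Check constraint 6: x3 - x2 = 1; constraint 9: x2 - x4 = 1; constraint 10: x1 + x2 = 2. The remaining constraints are straightforward to verify.

Satisfiable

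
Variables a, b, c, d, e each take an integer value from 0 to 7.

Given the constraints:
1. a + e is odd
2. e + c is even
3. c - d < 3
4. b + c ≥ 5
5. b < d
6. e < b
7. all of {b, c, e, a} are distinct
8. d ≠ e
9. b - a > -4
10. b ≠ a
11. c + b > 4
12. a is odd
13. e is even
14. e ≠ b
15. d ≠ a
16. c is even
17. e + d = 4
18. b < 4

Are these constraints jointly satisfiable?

Satisfiable

Setting (a, b, c, d, e) = (5, 2, 4, 4, 0) satisfies everything: constraint 3: c - d = 0; constraint 4: b + c = 6; constraint 9: b - a = -3, and the others follow.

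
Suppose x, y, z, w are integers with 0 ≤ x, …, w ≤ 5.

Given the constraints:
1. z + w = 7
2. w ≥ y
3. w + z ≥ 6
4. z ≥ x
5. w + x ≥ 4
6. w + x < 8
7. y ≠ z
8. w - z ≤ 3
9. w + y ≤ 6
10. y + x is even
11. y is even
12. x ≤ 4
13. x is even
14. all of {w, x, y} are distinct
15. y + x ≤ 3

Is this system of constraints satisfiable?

Satisfiable

Take x = 2, y = 0, z = 2, w = 5. Then constraint 1: z + w = 7; constraint 3: w + z = 7; constraint 5: w + x = 7, and every other listed constraint is also met.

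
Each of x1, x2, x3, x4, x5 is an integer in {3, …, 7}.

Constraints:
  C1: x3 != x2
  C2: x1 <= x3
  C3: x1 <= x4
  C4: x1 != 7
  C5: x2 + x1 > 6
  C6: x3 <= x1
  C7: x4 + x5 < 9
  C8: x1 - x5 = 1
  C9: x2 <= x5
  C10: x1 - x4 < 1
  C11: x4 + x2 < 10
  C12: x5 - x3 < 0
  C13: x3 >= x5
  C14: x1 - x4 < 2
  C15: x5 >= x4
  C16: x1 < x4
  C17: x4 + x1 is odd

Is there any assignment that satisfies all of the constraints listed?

Unsatisfiable

Constraints 6, 12, 15, and 16 give x1 < x4, x4 ≤ x5, x5 < x3, x3 ≤ x1. Chaining: x1 < x4 ≤ x5 < x3 ≤ x1, which forces x1 < x1 — impossible.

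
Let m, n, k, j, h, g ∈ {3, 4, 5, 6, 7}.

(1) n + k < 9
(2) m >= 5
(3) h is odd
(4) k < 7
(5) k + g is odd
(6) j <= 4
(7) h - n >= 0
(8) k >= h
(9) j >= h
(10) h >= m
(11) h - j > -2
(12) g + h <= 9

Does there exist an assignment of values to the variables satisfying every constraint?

From constraints 2 and 10: h ≥ m and m ≥ 5, so h ≥ 5. From constraints 6 and 9: h ≤ j and j ≤ 4, so h ≤ 4. But 4 < 5, so no value of h works.

Unsatisfiable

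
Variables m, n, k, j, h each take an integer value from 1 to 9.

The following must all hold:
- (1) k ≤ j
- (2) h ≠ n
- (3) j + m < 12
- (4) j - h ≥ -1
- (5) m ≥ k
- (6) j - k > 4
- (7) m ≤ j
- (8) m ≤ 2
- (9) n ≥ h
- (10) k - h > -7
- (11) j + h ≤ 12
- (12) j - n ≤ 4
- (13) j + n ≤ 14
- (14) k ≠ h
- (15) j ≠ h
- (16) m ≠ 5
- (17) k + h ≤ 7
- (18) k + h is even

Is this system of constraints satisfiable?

Satisfiable

One satisfying assignment is m = 2, n = 6, k = 1, j = 7, h = 5.
For the less obvious constraints — constraint 3: j + m = 9; constraint 4: j - h = 2; constraint 6: j - k = 6 — and the others hold by inspection.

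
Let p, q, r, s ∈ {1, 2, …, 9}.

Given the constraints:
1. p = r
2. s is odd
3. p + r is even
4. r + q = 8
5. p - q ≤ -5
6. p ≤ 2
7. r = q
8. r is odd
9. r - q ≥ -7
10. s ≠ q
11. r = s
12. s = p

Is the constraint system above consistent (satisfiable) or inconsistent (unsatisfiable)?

From constraints 1, 7, and 12, s = p = r = q, so s = q. But constraint 10 says s ≠ q. Contradiction.

Unsatisfiable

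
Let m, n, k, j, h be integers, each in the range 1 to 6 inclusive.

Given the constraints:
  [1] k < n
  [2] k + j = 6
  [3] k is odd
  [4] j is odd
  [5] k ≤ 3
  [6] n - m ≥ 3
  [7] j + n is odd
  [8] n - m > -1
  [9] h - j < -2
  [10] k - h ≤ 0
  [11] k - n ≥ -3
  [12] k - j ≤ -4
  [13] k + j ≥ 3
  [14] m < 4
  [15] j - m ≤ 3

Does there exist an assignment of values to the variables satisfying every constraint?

Unsatisfiable

Constraints 6, 11, 12, and 15 give j − k ≥ 4, k − n ≥ -3, n − m ≥ 3, m − j ≥ -3.
Adding all 4 inequalities: the left sides telescope to 0, and the right sides sum to 4 + (-3) + 3 + (-3) = 1. So 0 ≥ 1, which is false.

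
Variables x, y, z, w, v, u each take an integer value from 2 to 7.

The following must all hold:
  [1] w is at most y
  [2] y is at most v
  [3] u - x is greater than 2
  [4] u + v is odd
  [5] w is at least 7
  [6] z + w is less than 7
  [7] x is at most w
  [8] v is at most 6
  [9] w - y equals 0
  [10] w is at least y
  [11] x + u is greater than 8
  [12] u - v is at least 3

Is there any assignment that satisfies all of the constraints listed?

Unsatisfiable

From constraints 1 and 5: y ≥ w and w ≥ 7, so y ≥ 7. From constraints 2 and 8: y ≤ v and v ≤ 6, so y ≤ 6. But 6 < 7, so no value of y works.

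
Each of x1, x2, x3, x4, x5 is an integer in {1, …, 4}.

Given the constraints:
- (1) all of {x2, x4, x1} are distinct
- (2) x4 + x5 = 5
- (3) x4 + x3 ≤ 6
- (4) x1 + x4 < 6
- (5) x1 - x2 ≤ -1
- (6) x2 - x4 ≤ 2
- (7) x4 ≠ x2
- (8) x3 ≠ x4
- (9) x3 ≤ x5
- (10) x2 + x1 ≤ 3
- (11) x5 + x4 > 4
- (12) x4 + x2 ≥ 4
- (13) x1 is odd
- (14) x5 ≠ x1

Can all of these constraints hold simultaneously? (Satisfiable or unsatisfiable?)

Satisfiable

The assignment x1 = 1, x2 = 2, x3 = 2, x4 = 3, x5 = 2 works:
  constraint 2 holds since x4 + x5 = 5.
  constraint 3 holds since x4 + x3 = 5.
  constraint 4 holds since x1 + x4 = 4.
The rest check out directly.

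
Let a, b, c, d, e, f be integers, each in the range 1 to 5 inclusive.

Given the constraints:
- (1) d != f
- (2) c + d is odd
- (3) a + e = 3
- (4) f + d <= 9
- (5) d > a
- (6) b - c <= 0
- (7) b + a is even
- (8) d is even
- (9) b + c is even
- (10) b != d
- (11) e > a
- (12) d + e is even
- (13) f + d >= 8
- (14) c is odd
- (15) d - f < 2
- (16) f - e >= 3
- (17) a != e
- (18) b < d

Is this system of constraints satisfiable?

The assignment a = 1, b = 1, c = 1, d = 4, e = 2, f = 5 works:
  constraint 3 holds since a + e = 3.
  constraint 4 holds since f + d = 9.
  constraint 6 holds since b - c = 0.
The rest check out directly.

Satisfiable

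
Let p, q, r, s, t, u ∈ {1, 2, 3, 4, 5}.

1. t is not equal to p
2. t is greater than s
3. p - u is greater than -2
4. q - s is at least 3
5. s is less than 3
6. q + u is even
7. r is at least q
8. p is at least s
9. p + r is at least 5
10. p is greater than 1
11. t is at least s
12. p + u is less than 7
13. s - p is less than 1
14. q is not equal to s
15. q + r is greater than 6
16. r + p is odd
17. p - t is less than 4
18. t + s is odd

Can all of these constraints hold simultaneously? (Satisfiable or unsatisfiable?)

Try p = 3, q = 4, r = 4, s = 1, t = 2, u = 2.
Check constraint 3: p - u = 1; constraint 4: q - s = 3. The remaining constraints are straightforward to verify.

Satisfiable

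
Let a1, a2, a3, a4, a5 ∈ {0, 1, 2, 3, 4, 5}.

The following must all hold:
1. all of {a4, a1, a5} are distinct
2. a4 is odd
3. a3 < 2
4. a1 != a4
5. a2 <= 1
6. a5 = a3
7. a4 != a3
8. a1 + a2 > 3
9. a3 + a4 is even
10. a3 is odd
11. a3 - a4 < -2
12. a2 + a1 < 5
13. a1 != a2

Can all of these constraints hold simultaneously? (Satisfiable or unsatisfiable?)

Setting (a1, a2, a3, a4, a5) = (3, 1, 1, 5, 1) satisfies everything: constraint 8: a1 + a2 = 4; constraint 11: a3 - a4 = -4; constraint 12: a2 + a1 = 4, and the others follow.

Satisfiable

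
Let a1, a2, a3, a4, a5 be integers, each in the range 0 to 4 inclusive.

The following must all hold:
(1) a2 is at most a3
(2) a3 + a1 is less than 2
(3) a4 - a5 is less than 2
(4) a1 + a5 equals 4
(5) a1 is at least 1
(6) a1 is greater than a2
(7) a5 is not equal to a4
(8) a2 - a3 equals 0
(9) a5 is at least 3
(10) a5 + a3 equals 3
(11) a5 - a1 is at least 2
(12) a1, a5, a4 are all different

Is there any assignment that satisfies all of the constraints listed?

Satisfiable

One satisfying assignment is a1 = 1, a2 = 0, a3 = 0, a4 = 4, a5 = 3.
For the less obvious constraints — constraint 2: a3 + a1 = 1; constraint 3: a4 - a5 = 1; constraint 4: a1 + a5 = 4 — and the others hold by inspection.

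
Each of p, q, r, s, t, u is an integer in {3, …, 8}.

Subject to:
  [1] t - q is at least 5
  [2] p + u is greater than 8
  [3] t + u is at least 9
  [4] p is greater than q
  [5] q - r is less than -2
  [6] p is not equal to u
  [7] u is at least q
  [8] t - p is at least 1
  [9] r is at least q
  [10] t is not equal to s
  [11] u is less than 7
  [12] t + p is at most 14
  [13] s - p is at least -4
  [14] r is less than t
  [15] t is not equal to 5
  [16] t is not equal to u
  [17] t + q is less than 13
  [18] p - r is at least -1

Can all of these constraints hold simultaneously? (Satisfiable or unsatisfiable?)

Satisfiable

Try p = 6, q = 3, r = 6, s = 3, t = 8, u = 3.
Check constraint 1: t - q = 5; constraint 2: p + u = 9; constraint 3: t + u = 11. The remaining constraints are straightforward to verify.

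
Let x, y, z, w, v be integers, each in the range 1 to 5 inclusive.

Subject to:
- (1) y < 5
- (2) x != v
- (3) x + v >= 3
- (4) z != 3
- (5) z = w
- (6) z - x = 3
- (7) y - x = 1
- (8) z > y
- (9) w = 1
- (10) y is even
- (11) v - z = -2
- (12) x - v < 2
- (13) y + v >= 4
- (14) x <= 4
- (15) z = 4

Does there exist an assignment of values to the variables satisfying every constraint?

Unsatisfiable

Constraint 15 fixes z = 4 and constraint 9 fixes w = 1, but constraint 5 requires z = w. Since 4 ≠ 1, contradiction.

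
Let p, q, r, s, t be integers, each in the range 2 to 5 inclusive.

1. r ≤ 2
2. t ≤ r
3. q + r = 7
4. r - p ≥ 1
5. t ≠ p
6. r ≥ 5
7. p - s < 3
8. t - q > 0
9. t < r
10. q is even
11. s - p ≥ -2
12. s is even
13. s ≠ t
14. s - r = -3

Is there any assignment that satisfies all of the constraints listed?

From constraint 6: r ≥ 5. From constraint 1: r ≤ 2. But 2 < 5, so no value of r works.

Unsatisfiable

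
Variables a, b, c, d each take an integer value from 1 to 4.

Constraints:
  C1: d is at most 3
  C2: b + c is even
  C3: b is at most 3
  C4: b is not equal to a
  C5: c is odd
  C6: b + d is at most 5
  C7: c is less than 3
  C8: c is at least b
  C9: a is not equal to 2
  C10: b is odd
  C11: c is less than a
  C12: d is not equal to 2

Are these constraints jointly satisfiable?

One satisfying assignment is a = 3, b = 1, c = 1, d = 1.
For the less obvious constraints — constraint 2: b + c = 2 is even; constraint 5: c = 1 is odd; constraint 6: b + d = 2 — and the others hold by inspection.

Satisfiable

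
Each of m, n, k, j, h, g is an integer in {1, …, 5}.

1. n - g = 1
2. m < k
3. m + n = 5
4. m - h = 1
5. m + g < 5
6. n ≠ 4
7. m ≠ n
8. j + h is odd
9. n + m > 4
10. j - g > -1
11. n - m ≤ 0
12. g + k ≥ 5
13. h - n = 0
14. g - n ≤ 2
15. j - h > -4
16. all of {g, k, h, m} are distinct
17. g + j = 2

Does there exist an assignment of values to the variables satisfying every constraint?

Satisfiable

Try m = 3, n = 2, k = 4, j = 1, h = 2, g = 1.
Check constraint 1: n - g = 1; constraint 3: m + n = 5; constraint 4: m - h = 1. The remaining constraints are straightforward to verify.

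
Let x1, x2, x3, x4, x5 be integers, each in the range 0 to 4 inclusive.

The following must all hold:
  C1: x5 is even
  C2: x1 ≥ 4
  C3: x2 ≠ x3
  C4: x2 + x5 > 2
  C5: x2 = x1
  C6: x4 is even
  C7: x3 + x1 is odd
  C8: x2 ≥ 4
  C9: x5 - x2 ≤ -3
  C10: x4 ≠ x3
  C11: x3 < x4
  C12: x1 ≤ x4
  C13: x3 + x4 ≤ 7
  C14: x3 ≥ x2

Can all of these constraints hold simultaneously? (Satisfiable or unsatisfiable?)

Unsatisfiable

From constraints 8 and 14: x3 ≥ x2 ≥ 4. From constraints 2 and 12: x4 ≥ x1 ≥ 4. Hence x3 + x4 ≥ 8. But constraint 13 requires x3 + x4 ≤ 7, and 7 < 8. Contradiction.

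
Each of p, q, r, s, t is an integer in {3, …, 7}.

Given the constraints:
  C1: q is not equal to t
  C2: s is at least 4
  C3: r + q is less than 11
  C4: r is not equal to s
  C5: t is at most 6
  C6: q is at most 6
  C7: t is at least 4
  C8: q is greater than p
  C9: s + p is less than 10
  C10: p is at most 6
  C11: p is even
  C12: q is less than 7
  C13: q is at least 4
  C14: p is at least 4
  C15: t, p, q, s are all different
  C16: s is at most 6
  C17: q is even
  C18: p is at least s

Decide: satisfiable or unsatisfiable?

Constraints 2, 5, 6, 7, 10, 13, 14, and 16 confine each of t, p, q, s to the 3 values {4, …, 6}.
Constraint 15 requires all 4 of them to be distinct, but only 3 values are available — impossible by the pigeonhole principle.

Unsatisfiable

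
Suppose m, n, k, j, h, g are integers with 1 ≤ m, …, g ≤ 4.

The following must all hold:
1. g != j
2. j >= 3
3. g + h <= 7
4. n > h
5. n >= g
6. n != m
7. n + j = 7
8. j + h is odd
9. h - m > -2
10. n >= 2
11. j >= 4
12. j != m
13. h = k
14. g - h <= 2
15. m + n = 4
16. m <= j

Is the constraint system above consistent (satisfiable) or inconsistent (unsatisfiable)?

The assignment m = 1, n = 3, k = 1, j = 4, h = 1, g = 3 works:
  constraint 3 holds since g + h = 4.
  constraint 7 holds since n + j = 7.
  constraint 9 holds since h - m = 0.
The rest check out directly.

Satisfiable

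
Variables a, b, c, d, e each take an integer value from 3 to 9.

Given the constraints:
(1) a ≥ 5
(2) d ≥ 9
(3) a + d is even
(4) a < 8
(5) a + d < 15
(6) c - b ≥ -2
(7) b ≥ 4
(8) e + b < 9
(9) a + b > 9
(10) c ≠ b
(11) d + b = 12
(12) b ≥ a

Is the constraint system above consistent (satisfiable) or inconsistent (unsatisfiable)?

Unsatisfiable

From constraint 2: d ≥ 9. From constraints 1 and 12: b ≥ a ≥ 5. Hence d + b ≥ 14. But constraint 11 requires d + b = 12, and 12 < 14. Contradiction.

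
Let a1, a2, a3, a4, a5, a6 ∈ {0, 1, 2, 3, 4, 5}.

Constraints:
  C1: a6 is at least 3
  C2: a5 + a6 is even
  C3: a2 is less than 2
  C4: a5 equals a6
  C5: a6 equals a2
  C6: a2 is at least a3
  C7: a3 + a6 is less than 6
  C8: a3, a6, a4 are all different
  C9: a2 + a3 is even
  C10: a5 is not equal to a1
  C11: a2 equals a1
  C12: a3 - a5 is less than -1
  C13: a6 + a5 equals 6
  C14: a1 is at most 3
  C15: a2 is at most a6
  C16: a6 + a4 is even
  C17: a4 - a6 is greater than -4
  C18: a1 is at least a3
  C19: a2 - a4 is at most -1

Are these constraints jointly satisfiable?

From constraints 4, 5, and 11, a5 = a6 = a2 = a1, so a5 = a1. But constraint 10 says a5 ≠ a1. Contradiction.

Unsatisfiable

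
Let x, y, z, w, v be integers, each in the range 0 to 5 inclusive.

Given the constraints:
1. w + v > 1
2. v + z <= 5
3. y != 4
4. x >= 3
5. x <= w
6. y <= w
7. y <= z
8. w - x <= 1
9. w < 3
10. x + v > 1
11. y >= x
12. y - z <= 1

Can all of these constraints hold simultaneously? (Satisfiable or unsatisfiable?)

From constraints 4 and 5: w ≥ x and x ≥ 3, so w ≥ 3. From constraint 9: w ≤ 2. But 2 < 3, so no value of w works.

Unsatisfiable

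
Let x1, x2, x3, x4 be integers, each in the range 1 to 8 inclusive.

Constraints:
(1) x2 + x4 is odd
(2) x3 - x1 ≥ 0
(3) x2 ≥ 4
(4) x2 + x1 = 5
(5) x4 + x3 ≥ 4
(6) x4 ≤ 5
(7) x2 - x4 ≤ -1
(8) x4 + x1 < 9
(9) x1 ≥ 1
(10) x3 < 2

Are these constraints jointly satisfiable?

Satisfiable

One satisfying assignment is x1 = 1, x2 = 4, x3 = 1, x4 = 5.
For the less obvious constraints — constraint 2: x3 - x1 = 0; constraint 4: x2 + x1 = 5 — and the others hold by inspection.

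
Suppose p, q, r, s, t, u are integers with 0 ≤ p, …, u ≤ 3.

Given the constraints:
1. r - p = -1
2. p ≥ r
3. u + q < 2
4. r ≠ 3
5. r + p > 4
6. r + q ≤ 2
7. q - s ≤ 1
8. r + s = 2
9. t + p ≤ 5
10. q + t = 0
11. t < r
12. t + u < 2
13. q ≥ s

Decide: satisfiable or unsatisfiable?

One satisfying assignment is p = 3, q = 0, r = 2, s = 0, t = 0, u = 0.
For the less obvious constraints — constraint 1: r - p = -1; constraint 3: u + q = 0; constraint 5: r + p = 5 — and the others hold by inspection.

Satisfiable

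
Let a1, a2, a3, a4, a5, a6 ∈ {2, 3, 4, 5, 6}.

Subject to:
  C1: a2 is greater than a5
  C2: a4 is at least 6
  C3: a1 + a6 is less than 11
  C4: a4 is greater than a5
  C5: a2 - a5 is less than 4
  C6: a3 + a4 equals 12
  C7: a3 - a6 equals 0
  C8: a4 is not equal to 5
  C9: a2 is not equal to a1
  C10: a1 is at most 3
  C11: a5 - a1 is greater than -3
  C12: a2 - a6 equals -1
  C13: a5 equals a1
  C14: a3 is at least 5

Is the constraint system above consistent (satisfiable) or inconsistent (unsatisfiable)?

Take a1 = 2, a2 = 5, a3 = 6, a4 = 6, a5 = 2, a6 = 6. Then constraint 3: a1 + a6 = 8; constraint 5: a2 - a5 = 3; constraint 6: a3 + a4 = 12, and every other listed constraint is also met.

Satisfiable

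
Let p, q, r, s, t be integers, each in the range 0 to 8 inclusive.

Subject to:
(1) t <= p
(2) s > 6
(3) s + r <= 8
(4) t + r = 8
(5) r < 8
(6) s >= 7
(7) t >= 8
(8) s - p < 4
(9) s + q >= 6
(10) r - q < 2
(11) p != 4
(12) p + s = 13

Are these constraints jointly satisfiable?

From constraints 1 and 7: p ≥ t ≥ 8. From constraint 6: s ≥ 7. Hence p + s ≥ 15. But constraint 12 requires p + s = 13, and 13 < 15. Contradiction.

Unsatisfiable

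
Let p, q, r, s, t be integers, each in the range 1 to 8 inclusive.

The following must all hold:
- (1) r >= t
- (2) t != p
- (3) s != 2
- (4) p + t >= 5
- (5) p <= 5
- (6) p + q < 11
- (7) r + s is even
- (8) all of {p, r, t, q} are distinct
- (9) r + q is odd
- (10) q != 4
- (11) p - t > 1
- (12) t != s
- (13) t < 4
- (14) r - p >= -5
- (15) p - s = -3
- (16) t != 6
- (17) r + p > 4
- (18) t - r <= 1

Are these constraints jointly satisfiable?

Satisfiable

One satisfying assignment is p = 5, q = 3, r = 2, s = 8, t = 1.
For the less obvious constraints — constraint 4: p + t = 6; constraint 6: p + q = 8 — and the others hold by inspection.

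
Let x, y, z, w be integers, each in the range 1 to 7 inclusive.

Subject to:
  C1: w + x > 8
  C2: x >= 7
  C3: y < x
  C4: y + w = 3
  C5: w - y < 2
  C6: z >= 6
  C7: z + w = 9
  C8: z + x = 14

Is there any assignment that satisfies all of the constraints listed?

The assignment x = 7, y = 1, z = 7, w = 2 works:
  constraint 1 holds since w + x = 9.
  constraint 4 holds since y + w = 3.
The rest check out directly.

Satisfiable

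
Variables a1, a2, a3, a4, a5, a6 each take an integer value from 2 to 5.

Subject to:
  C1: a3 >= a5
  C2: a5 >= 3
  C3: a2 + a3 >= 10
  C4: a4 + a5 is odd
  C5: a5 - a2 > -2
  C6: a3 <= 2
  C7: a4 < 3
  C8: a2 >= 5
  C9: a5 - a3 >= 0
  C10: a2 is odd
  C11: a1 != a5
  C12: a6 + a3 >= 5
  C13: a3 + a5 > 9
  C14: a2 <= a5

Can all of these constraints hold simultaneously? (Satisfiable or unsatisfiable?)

Unsatisfiable

From constraints 8 and 14: a5 ≥ a2 and a2 ≥ 5, so a5 ≥ 5. From constraints 1 and 6: a5 ≤ a3 and a3 ≤ 2, so a5 ≤ 2. But 2 < 5, so no value of a5 works.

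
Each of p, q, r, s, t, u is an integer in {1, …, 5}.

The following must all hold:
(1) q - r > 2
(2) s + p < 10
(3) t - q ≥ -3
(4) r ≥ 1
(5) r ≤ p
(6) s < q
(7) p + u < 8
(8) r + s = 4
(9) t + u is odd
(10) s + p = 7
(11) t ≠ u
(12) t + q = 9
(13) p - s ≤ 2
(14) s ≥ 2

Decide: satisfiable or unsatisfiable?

One satisfying assignment is p = 4, q = 5, r = 1, s = 3, t = 4, u = 1.
For the less obvious constraints — constraint 1: q - r = 4; constraint 2: s + p = 7 — and the others hold by inspection.

Satisfiable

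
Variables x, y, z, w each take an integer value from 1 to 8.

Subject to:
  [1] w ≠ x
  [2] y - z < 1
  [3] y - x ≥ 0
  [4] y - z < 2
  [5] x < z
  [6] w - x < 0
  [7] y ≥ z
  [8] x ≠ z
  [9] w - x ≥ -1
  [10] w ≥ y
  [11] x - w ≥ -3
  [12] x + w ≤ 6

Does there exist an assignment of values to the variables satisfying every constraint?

Constraints 5, 6, 7, and 10 give x < z, z ≤ y, y ≤ w, w < x. Chaining: x < z ≤ y ≤ w < x, which forces x < x — impossible.

Unsatisfiable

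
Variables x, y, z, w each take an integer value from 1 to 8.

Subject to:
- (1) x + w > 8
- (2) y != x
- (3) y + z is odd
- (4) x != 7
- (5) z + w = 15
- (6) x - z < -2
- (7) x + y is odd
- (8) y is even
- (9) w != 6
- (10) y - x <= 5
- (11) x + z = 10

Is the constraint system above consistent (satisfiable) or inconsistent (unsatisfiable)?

Satisfiable

Setting (x, y, z, w) = (3, 8, 7, 8) satisfies everything: constraint 1: x + w = 11; constraint 5: z + w = 15; constraint 6: x - z = -4, and the others follow.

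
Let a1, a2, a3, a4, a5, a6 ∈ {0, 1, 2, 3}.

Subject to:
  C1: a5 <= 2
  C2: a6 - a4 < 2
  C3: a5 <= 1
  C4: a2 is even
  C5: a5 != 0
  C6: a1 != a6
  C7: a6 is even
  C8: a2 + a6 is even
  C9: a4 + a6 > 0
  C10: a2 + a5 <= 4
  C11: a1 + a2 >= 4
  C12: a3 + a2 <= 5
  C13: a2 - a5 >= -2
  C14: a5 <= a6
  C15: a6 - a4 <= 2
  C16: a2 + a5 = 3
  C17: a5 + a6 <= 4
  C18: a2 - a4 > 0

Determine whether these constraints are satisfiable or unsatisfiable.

Satisfiable

The assignment a1 = 3, a2 = 2, a3 = 1, a4 = 1, a5 = 1, a6 = 2 works:
  constraint 2 holds since a6 - a4 = 1.
  constraint 9 holds since a4 + a6 = 3.
The rest check out directly.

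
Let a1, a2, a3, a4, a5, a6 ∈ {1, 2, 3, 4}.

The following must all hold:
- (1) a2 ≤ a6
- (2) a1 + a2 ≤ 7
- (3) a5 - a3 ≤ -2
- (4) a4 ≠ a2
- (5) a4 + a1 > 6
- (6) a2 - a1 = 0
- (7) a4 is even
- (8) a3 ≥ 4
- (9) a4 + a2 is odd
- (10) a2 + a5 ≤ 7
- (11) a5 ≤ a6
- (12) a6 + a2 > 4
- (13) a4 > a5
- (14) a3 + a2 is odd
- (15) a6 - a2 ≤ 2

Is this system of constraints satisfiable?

The assignment a1 = 3, a2 = 3, a3 = 4, a4 = 4, a5 = 1, a6 = 4 works:
  constraint 2 holds since a1 + a2 = 6.
  constraint 3 holds since a5 - a3 = -3.
  constraint 5 holds since a4 + a1 = 7.
The rest check out directly.

Satisfiable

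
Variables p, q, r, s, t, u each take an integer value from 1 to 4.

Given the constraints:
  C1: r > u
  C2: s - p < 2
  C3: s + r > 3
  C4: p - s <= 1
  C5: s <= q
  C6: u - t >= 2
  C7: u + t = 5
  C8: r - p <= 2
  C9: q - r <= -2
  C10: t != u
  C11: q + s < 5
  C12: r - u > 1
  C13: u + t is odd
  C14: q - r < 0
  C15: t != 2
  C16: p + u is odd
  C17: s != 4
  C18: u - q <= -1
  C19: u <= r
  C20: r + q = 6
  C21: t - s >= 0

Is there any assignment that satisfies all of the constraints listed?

Unsatisfiable

Constraints 4, 6, 8, 9, 18, and 21 give t − s ≥ 0, s − p ≥ -1, p − r ≥ -2, r − q ≥ 2, q − u ≥ 1, u − t ≥ 2.
Adding all 6 inequalities: the left sides telescope to 0, and the right sides sum to 0 + (-1) + (-2) + 2 + 1 + 2 = 2. So 0 ≥ 2, which is false.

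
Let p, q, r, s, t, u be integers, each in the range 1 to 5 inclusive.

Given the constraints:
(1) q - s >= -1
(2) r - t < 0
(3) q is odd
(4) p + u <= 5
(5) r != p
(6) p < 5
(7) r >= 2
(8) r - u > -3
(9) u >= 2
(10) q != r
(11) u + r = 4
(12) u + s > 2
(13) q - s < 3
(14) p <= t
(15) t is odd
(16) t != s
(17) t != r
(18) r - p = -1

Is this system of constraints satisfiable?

Satisfiable

One satisfying assignment is p = 3, q = 3, r = 2, s = 1, t = 3, u = 2.
For the less obvious constraints — constraint 1: q - s = 2; constraint 2: r - t = -1 — and the others hold by inspection.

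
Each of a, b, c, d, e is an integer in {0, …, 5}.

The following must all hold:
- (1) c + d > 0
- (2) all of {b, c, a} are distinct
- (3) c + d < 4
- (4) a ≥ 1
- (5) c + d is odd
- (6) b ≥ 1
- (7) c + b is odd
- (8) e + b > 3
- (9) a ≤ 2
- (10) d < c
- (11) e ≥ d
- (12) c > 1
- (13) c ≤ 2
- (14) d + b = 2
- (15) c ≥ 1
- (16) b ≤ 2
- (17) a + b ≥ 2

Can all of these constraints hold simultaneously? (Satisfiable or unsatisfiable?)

Constraints 4, 6, 9, 13, 15, and 16 confine each of b, c, a to the 2 values {1, 2}.
Constraint 2 requires all 3 of them to be distinct, but only 2 values are available — impossible by the pigeonhole principle.

Unsatisfiable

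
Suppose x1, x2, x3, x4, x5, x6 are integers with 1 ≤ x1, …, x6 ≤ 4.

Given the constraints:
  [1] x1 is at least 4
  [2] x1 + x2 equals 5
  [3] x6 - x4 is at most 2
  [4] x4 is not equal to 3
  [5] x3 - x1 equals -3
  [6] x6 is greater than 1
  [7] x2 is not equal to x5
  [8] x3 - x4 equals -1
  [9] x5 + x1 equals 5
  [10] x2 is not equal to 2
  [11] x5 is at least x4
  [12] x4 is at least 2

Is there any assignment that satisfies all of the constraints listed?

From constraints 11 and 12: x5 ≥ x4 ≥ 2. From constraint 1: x1 ≥ 4. Hence x5 + x1 ≥ 6. But constraint 9 requires x5 + x1 = 5, and 5 < 6. Contradiction.

Unsatisfiable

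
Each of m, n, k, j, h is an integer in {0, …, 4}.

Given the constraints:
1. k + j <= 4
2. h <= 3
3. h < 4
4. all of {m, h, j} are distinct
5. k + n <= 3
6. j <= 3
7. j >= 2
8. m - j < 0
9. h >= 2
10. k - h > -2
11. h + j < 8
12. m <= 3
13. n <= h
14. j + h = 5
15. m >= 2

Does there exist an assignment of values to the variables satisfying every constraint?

Unsatisfiable

Constraints 2, 6, 7, 9, 12, and 15 confine each of m, h, j to the 2 values {2, 3}.
Constraint 4 requires all 3 of them to be distinct, but only 2 values are available — impossible by the pigeonhole principle.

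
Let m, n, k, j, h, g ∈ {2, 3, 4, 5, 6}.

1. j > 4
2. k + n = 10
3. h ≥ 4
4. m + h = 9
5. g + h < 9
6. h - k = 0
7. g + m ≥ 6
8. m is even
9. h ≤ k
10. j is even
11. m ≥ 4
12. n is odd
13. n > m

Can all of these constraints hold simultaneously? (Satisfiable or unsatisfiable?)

Satisfiable

One satisfying assignment is m = 4, n = 5, k = 5, j = 6, h = 5, g = 3.
For the less obvious constraints — constraint 2: k + n = 10; constraint 4: m + h = 9; constraint 5: g + h = 8 — and the others hold by inspection.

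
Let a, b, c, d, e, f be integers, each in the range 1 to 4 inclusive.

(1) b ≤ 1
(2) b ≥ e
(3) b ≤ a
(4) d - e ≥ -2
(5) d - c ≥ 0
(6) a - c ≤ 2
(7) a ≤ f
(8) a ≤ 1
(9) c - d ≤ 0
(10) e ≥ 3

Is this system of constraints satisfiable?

From constraints 2 and 10: b ≥ e and e ≥ 3, so b ≥ 3. From constraints 3 and 8: b ≤ a and a ≤ 1, so b ≤ 1. But 1 < 3, so no value of b works.

Unsatisfiable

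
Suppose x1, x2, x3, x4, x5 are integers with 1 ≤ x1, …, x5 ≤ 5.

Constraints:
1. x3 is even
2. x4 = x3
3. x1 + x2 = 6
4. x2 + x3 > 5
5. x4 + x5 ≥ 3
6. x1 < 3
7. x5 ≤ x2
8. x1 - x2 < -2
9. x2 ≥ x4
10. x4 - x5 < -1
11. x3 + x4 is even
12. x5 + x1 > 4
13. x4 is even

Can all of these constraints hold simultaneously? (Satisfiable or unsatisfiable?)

Satisfiable

One satisfying assignment is x1 = 1, x2 = 5, x3 = 2, x4 = 2, x5 = 4.
For the less obvious constraints — constraint 3: x1 + x2 = 6; constraint 4: x2 + x3 = 7; constraint 5: x4 + x5 = 6 — and the others hold by inspection.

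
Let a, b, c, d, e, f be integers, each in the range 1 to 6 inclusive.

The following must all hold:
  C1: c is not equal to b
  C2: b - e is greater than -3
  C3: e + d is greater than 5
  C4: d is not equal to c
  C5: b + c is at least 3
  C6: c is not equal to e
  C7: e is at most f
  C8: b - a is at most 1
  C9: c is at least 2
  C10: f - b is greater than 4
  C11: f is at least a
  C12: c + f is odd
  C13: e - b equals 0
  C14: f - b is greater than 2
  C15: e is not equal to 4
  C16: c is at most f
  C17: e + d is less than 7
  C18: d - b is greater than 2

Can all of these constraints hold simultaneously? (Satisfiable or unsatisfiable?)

Satisfiable

One satisfying assignment is a = 3, b = 1, c = 3, d = 5, e = 1, f = 6.
For the less obvious constraints — constraint 2: b - e = 0; constraint 3: e + d = 6 — and the others hold by inspection.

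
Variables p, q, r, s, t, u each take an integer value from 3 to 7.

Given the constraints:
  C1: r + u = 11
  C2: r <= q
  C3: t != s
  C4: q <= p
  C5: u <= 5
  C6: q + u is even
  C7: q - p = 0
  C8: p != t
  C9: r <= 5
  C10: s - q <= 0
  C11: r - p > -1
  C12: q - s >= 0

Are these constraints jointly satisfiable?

Unsatisfiable

From constraint 9: r ≤ 5. From constraint 5: u ≤ 5. Hence r + u ≤ 10. But constraint 1 requires r + u = 11, and 11 > 10. Contradiction.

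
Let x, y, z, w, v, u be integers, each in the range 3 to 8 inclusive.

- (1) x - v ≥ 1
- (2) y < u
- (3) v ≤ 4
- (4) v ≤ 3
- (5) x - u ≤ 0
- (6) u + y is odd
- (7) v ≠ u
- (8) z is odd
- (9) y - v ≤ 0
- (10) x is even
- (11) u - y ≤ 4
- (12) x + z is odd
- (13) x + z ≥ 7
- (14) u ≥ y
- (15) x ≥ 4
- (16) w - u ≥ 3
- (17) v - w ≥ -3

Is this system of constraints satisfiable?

Unsatisfiable

Constraints 1, 5, 16, and 17 give x − v ≥ 1, v − w ≥ -3, w − u ≥ 3, u − x ≥ 0.
Adding all 4 inequalities: the left sides telescope to 0, and the right sides sum to 1 + (-3) + 3 + 0 = 1. So 0 ≥ 1, which is false.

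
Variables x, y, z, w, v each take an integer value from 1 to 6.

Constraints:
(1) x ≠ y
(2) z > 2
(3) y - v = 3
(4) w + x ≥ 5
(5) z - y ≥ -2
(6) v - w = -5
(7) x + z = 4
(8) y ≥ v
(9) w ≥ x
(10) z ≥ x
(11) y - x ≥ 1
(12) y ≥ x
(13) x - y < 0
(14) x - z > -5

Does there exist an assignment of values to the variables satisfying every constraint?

Satisfiable

One satisfying assignment is x = 1, y = 4, z = 3, w = 6, v = 1.
For the less obvious constraints — constraint 3: y - v = 3; constraint 4: w + x = 7; constraint 5: z - y = -1 — and the others hold by inspection.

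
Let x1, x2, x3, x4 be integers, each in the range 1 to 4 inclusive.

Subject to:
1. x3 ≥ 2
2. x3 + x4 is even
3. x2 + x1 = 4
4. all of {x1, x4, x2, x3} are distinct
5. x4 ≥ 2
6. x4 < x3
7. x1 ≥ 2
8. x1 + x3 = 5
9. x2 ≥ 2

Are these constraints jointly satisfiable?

Constraints 1, 5, 7, and 9 confine each of x1, x4, x2, x3 to the 3 values {2, …, 4} (the domain already gives each ≤ 4).
Constraint 4 requires all 4 of them to be distinct, but only 3 values are available — impossible by the pigeonhole principle.

Unsatisfiable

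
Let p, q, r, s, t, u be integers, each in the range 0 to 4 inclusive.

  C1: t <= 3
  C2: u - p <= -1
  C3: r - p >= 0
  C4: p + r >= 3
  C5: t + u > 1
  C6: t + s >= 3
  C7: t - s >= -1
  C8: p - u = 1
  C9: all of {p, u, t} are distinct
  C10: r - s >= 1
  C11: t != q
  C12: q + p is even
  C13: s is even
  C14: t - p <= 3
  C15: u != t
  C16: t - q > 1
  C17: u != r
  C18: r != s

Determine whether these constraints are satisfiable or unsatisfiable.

Try p = 1, q = 1, r = 4, s = 2, t = 3, u = 0.
Check constraint 2: u - p = -1; constraint 3: r - p = 3; constraint 4: p + r = 5. The remaining constraints are straightforward to verify.

Satisfiable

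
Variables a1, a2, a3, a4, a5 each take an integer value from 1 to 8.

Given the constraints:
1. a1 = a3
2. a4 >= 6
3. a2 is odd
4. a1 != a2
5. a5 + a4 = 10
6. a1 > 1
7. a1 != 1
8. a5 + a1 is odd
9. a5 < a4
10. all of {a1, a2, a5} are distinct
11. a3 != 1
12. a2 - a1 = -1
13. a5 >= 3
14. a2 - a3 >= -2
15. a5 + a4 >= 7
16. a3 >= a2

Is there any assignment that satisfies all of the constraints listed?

Setting (a1, a2, a3, a4, a5) = (2, 1, 2, 7, 3) satisfies everything: constraint 5: a5 + a4 = 10; constraint 12: a2 - a1 = -1, and the others follow.

Satisfiable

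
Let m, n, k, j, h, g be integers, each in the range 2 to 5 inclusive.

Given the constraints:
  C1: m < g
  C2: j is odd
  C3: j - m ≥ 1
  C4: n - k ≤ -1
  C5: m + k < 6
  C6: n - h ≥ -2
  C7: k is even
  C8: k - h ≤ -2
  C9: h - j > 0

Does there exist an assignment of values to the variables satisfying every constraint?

Unsatisfiable

Constraints 4, 6, and 8 give n − h ≥ -2, h − k ≥ 2, k − n ≥ 1.
Adding all 3 inequalities: the left sides telescope to 0, and the right sides sum to (-2) + 2 + 1 = 1. So 0 ≥ 1, which is false.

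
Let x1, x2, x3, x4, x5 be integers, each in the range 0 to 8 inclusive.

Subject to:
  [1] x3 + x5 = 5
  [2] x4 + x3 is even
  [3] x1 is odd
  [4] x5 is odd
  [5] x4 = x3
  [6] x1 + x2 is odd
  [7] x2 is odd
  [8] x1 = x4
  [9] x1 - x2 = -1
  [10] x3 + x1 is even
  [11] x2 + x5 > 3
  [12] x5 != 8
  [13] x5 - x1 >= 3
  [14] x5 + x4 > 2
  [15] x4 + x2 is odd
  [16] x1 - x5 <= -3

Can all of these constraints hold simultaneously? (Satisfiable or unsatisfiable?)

Unsatisfiable

Constraint 3 makes x1 odd and constraint 7 makes x2 odd, so x1 + x2 must be even. Constraint 6 says x1 + x2 is odd — contradiction.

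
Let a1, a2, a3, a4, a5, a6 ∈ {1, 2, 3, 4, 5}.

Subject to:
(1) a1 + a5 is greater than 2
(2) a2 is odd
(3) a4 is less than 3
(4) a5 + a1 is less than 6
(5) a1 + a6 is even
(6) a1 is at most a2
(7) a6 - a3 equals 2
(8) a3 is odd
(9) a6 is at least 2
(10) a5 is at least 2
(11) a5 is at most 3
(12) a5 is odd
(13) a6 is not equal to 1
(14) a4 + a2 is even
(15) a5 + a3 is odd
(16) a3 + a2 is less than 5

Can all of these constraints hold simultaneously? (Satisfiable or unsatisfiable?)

Unsatisfiable

Constraint 12 makes a5 odd and constraint 8 makes a3 odd, so a5 + a3 must be even. Constraint 15 says a5 + a3 is odd — contradiction.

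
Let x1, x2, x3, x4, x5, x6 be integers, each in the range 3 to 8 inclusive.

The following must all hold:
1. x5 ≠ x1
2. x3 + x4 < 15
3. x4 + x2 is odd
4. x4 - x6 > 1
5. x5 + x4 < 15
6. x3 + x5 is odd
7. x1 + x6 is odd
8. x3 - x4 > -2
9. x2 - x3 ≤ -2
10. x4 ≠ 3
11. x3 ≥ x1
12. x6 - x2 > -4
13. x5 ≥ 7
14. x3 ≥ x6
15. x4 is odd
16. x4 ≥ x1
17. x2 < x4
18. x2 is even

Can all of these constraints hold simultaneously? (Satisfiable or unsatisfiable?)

Setting (x1, x2, x3, x4, x5, x6) = (6, 4, 6, 7, 7, 3) satisfies everything: constraint 2: x3 + x4 = 13; constraint 4: x4 - x6 = 4; constraint 5: x5 + x4 = 14, and the others follow.

Satisfiable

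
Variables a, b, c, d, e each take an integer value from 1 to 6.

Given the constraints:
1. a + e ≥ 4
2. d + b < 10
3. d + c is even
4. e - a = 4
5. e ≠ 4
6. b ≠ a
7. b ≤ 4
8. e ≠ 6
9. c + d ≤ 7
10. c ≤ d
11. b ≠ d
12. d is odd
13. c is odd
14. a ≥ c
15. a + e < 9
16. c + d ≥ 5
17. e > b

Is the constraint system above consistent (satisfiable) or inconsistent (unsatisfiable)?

Satisfiable

The assignment a = 1, b = 4, c = 1, d = 5, e = 5 works:
  constraint 1 holds since a + e = 6.
  constraint 2 holds since d + b = 9.
  constraint 4 holds since e - a = 4.
The rest check out directly.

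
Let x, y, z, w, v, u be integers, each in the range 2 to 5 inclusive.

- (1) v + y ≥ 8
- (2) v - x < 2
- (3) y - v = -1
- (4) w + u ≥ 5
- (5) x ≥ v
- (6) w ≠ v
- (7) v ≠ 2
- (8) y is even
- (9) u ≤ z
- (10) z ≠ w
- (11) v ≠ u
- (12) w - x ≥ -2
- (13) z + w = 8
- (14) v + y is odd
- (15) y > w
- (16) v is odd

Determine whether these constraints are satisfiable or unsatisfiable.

One satisfying assignment is x = 5, y = 4, z = 5, w = 3, v = 5, u = 4.
For the less obvious constraints — constraint 1: v + y = 9; constraint 2: v - x = 0; constraint 3: y - v = -1 — and the others hold by inspection.

Satisfiable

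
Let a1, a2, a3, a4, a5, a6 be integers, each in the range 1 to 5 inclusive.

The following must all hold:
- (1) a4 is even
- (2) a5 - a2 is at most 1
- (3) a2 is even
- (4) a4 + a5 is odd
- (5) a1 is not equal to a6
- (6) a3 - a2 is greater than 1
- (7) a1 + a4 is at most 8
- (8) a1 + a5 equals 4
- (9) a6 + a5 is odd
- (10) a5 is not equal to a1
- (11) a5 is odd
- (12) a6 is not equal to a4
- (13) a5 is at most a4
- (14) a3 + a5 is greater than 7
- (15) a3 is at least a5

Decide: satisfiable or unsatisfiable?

Try a1 = 1, a2 = 2, a3 = 5, a4 = 4, a5 = 3, a6 = 2.
Check constraint 2: a5 - a2 = 1; constraint 6: a3 - a2 = 3. The remaining constraints are straightforward to verify.

Satisfiable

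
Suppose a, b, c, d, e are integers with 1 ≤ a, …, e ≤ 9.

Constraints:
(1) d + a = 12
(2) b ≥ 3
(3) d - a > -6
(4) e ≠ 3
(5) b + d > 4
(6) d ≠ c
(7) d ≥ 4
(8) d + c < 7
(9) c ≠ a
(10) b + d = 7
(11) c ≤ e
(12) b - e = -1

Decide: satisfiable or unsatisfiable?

The assignment a = 8, b = 3, c = 1, d = 4, e = 4 works:
  constraint 1 holds since d + a = 12.
  constraint 3 holds since d - a = -4.
  constraint 5 holds since b + d = 7.
The rest check out directly.

Satisfiable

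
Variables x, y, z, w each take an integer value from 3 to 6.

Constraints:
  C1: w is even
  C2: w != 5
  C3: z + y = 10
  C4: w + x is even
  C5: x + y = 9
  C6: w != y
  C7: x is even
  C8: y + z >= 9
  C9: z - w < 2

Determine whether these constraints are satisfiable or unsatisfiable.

Take x = 4, y = 5, z = 5, w = 4. Then constraint 3: z + y = 10; constraint 5: x + y = 9, and every other listed constraint is also met.

Satisfiable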